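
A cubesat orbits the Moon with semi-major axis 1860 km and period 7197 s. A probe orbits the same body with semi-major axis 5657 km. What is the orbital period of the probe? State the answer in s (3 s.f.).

Kepler's third law: T² ∝ a³, so T₂ = T₁ (a₂/a₁)^(3/2).
a₂/a₁ = 3.041, (a₂/a₁)^(3/2) = 5.304.
T₂ = 7197 × 5.304 = 38170 s.

T₂ ≈ 38200 s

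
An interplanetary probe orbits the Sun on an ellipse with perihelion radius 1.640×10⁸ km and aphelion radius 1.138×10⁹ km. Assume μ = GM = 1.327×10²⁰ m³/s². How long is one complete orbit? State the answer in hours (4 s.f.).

Semi-major axis a = (r_p + r_a)/2 = (1.6400×10⁸ + 1.1380×10⁹)/2 = 6.5100×10⁸ km = 6.510×10¹¹ m.
By Kepler's third law T = 2π√(a³/μ) = 2π × 4.560×10⁷ = 2.865×10⁸ s.
= 79580 hours.

T ≈ 79580 hours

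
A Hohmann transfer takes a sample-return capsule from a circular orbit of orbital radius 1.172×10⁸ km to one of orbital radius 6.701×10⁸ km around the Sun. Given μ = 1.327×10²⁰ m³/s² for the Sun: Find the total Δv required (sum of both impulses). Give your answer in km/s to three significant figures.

Δv_total ≈ 16.6 km/s

r₁ = 1.172×10⁸ km = 1.172×10¹¹ m.
r₂ = 6.701×10⁸ km = 6.701×10¹¹ m.
Transfer ellipse a_t = (r₁ + r₂)/2 = 3.936×10¹¹ m.
At r₁: circular v_c1 = √(μ/r₁) = 33650 m/s; transfer-perihelion v_p = √[μ(2/r₁ − 1/a_t)] = 43900 m/s.
Δv₁ = v_p − v_c1 = 10250 m/s.
At r₂: circular v_c2 = √(μ/r₂) = 14070 m/s; transfer-aphelion v_a = √[μ(2/r₂ − 1/a_t)] = 7678 m/s.
Δv₂ = v_c2 − v_a = 6394 m/s.
Total Δv = Δv₁ + Δv₂ = 16650 m/s = 16.65 km/s.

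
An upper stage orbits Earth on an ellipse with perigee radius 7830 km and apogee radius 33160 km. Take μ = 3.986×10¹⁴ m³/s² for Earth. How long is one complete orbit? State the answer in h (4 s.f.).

T ≈ 8.111 h

Semi-major axis a = (r_p + r_a)/2 = (7830.0 + 33160)/2 = 20495 km = 2.050×10⁷ m.
By Kepler's third law T = 2π√(a³/μ) = 2π × 4.647×10³ = 2.920×10⁴ s.
= 8.111 h.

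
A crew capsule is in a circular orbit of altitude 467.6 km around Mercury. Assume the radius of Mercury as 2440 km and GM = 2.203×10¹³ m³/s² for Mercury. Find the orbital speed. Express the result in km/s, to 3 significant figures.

r = 2440 + 467.6 = 2907.6 km = 2.9076×10⁶ m.
For a circular orbit v = √(μ/r) = √(2.203×10¹³ / 2.908×10⁶) = √(7.577×10⁶) = 2753 m/s.
That is 2.753 km/s.

v ≈ 2.75 km/s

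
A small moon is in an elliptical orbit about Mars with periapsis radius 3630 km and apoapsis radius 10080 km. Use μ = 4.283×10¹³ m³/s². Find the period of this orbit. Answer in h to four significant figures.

T ≈ 4.786 h

Semi-major axis a = (r_p + r_a)/2 = (3630.0 + 10080)/2 = 6855.0 km = 6.855×10⁶ m.
By Kepler's third law T = 2π√(a³/μ) = 2π × 2.742×10³ = 1.723×10⁴ s.
= 4.786 h.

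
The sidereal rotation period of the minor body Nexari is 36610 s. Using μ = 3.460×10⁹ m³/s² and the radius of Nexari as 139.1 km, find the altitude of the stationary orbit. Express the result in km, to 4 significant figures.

h_sync ≈ 350.6 km

A synchronous orbit has period T, so by Kepler's third law a = (μT²/4π²)^(1/3).
μT²/4π² = 3.460×10⁹ × (3.661×10⁴)² / 39.48 = 1.175×10¹⁷ m³.
a = 4.897×10⁵ m = 489.75 km.
Altitude h = a − R = 489.75 − 139.1 = 350.65 km.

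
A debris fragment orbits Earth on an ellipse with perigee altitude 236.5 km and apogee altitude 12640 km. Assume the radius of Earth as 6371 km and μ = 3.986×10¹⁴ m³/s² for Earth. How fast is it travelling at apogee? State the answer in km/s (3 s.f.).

v ≈ 3.29 km/s

r_p = 6371 + 236.5 = 6607.5 km = 6.6075×10⁶ m.
r_a = 6371 + 12640 = 19011 km = 1.9011×10⁷ m.
Semi-major axis a = (r_p + r_a)/2 = 12809 km = 1.281×10⁷ m.
Vis-viva: v² = μ(2/r − 1/a) = 3.986×10¹⁴ × (1.052×10⁻⁷ − 7.807×10⁻⁸) = 1.082×10⁷ m²/s².
v = 3289 m/s = 3.289 km/s.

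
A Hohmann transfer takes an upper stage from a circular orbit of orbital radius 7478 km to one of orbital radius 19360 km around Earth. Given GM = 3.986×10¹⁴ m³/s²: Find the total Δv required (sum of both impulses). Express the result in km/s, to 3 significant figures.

Δv_total ≈ 2.62 km/s

r₁ = 7478 km = 7.478×10⁶ m.
r₂ = 19360 km = 1.936×10⁷ m.
Transfer ellipse a_t = (r₁ + r₂)/2 = 1.342×10⁷ m.
At r₁: circular v_c1 = √(μ/r₁) = 7301 m/s; transfer-perigee v_p = √[μ(2/r₁ − 1/a_t)] = 8769 m/s.
Δv₁ = v_p − v_c1 = 1468 m/s.
At r₂: circular v_c2 = √(μ/r₂) = 4537 m/s; transfer-apogee v_a = √[μ(2/r₂ − 1/a_t)] = 3387 m/s.
Δv₂ = v_c2 − v_a = 1150 m/s.
Total Δv = Δv₁ + Δv₂ = 2619 m/s = 2.619 km/s.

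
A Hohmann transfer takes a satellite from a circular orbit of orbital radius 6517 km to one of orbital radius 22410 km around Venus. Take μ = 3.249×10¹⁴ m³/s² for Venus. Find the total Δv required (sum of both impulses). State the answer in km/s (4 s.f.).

Δv_total ≈ 2.980 km/s

r₁ = 6517 km = 6.517×10⁶ m.
r₂ = 22410 km = 2.241×10⁷ m.
Transfer ellipse a_t = (r₁ + r₂)/2 = 1.446×10⁷ m.
At r₁: circular v_c1 = √(μ/r₁) = 7061 m/s; transfer-periapsis v_p = √[μ(2/r₁ − 1/a_t)] = 8789 m/s.
Δv₁ = v_p − v_c1 = 1728 m/s.
At r₂: circular v_c2 = √(μ/r₂) = 3808 m/s; transfer-apoapsis v_a = √[μ(2/r₂ − 1/a_t)] = 2556 m/s.
Δv₂ = v_c2 − v_a = 1252 m/s.
Total Δv = Δv₁ + Δv₂ = 2980 m/s = 2.980 km/s.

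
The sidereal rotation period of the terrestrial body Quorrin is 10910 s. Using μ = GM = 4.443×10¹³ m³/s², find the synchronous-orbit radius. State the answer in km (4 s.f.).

r_sync ≈ 5117 km

A synchronous orbit has period T, so by Kepler's third law a = (μT²/4π²)^(1/3).
μT²/4π² = 4.443×10¹³ × (1.091×10⁴)² / 39.48 = 1.340×10²⁰ m³.
a = 5.117×10⁶ m = 5116.7 km.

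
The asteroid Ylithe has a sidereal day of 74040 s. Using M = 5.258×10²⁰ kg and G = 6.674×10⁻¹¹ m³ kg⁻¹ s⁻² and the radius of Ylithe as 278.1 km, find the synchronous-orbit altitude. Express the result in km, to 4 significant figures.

μ = GM = 6.674×10⁻¹¹ × 5.258×10²⁰ = 3.509×10¹⁰ m³/s².
A synchronous orbit has period T, so by Kepler's third law a = (μT²/4π²)^(1/3).
μT²/4π² = 3.509×10¹⁰ × (7.404×10⁴)² / 39.48 = 4.873×10¹⁸ m³.
a = 1.695×10⁶ m = 1695.4 km.
Altitude h = a − R = 1695.4 − 278.1 = 1417.3 km.

h_sync ≈ 1417 km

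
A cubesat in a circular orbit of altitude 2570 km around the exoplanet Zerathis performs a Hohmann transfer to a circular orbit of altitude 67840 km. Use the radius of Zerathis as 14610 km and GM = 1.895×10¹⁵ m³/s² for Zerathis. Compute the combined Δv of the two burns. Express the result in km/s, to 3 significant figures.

r₁ = 14610 + 2570 = 17180 km = 1.7180×10⁷ m.
r₂ = 14610 + 67840 = 82450 km = 8.2450×10⁷ m.
Transfer ellipse a_t = (r₁ + r₂)/2 = 4.982×10⁷ m.
At r₁: circular v_c1 = √(μ/r₁) = 10500 m/s; transfer-periapsis v_p = √[μ(2/r₁ − 1/a_t)] = 13510 m/s.
Δv₁ = v_p − v_c1 = 3009 m/s.
At r₂: circular v_c2 = √(μ/r₂) = 4794 m/s; transfer-apoapsis v_a = √[μ(2/r₂ − 1/a_t)] = 2815 m/s.
Δv₂ = v_c2 − v_a = 1979 m/s.
Total Δv = Δv₁ + Δv₂ = 4988 m/s = 4.988 km/s.

Δv_total ≈ 4.99 km/s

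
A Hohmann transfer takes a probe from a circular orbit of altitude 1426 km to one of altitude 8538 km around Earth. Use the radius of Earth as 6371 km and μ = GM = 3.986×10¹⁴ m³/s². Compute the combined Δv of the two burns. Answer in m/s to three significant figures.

r₁ = 6371 + 1426 = 7797.0 km = 7.7970×10⁶ m.
r₂ = 6371 + 8538 = 14909 km = 1.4909×10⁷ m.
Transfer ellipse a_t = (r₁ + r₂)/2 = 1.135×10⁷ m.
At r₁: circular v_c1 = √(μ/r₁) = 7150 m/s; transfer-perigee v_p = √[μ(2/r₁ − 1/a_t)] = 8194 m/s.
Δv₁ = v_p − v_c1 = 1044 m/s.
At r₂: circular v_c2 = √(μ/r₂) = 5171 m/s; transfer-apogee v_a = √[μ(2/r₂ − 1/a_t)] = 4285 m/s.
Δv₂ = v_c2 − v_a = 885.6 m/s.
Total Δv = Δv₁ + Δv₂ = 1929 m/s.

Δv_total ≈ 1930 m/s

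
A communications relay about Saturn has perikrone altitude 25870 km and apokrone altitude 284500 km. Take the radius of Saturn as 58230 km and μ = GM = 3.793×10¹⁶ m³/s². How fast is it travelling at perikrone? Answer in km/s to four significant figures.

v ≈ 26.91 km/s

r_p = 58230 + 25870 = 84100 km = 8.4100×10⁷ m.
r_a = 58230 + 284500 = 342730 km = 3.4273×10⁸ m.
Semi-major axis a = (r_p + r_a)/2 = 2.1342×10⁵ km = 2.134×10⁸ m.
Vis-viva: v² = μ(2/r − 1/a) = 3.793×10¹⁶ × (2.378×10⁻⁸ − 4.686×10⁻⁹) = 7.243×10⁸ m²/s².
v = 26910 m/s = 26.91 km/s.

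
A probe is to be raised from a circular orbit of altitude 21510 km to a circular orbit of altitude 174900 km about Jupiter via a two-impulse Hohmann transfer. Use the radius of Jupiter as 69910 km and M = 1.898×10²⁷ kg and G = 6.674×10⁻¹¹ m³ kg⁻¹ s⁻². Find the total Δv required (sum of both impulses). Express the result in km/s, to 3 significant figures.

Δv_total ≈ 13.7 km/s

μ = GM = 6.674×10⁻¹¹ × 1.898×10²⁷ = 1.267×10¹⁷ m³/s².
r₁ = 69910 + 21510 = 91420 km = 9.1420×10⁷ m.
r₂ = 69910 + 174900 = 244810 km = 2.4481×10⁸ m.
Transfer ellipse a_t = (r₁ + r₂)/2 = 1.681×10⁸ m.
At r₁: circular v_c1 = √(μ/r₁) = 37220 m/s; transfer-perijove v_p = √[μ(2/r₁ − 1/a_t)] = 44920 m/s.
Δv₁ = v_p − v_c1 = 7695 m/s.
At r₂: circular v_c2 = √(μ/r₂) = 22750 m/s; transfer-apojove v_a = √[μ(2/r₂ − 1/a_t)] = 16770 m/s.
Δv₂ = v_c2 − v_a = 5973 m/s.
Total Δv = Δv₁ + Δv₂ = 13670 m/s = 13.67 km/s.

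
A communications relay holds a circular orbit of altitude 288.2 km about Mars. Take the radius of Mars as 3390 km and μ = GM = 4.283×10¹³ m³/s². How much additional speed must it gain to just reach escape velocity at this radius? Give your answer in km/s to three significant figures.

Δv ≈ 1.41 km/s

r = 3390 + 288.2 = 3678.2 km = 3.6782×10⁶ m.
Circular speed v_c = √(μ/r) = 3412 m/s.
Escape speed v_esc = √(2μ/r) = √2 × v_c = 4826 m/s.
Δv = v_esc − v_c = 1413 m/s = 1.413 km/s.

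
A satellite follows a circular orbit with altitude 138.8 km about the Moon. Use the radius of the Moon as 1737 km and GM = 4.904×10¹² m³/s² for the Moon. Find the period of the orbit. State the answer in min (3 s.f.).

r = 1737 + 138.8 = 1875.8 km = 1.8758×10⁶ m.
Kepler's third law: T = 2π√(r³/μ) = 2π√((1.876×10⁶)³ / 4.904×10¹²).
r³/μ = 1.346×10⁶ s², so T = 2π × 1.160×10³ = 7.289×10³ s.
Converting: 7.289×10³ s ÷ 60.00 = 121.5 min.

T ≈ 121 min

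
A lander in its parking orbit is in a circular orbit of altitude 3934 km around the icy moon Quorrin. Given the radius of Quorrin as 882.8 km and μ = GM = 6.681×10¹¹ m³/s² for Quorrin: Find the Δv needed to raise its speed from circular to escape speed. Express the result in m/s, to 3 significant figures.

r = 882.8 + 3934 = 4816.8 km = 4.8168×10⁶ m.
Circular speed v_c = √(μ/r) = 372.4 m/s.
Escape speed v_esc = √(2μ/r) = √2 × v_c = 526.7 m/s.
Δv = v_esc − v_c = 154.3 m/s.

Δv ≈ 154 m/s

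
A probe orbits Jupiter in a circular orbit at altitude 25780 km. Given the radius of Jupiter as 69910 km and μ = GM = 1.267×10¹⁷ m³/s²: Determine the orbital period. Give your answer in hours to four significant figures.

r = 69910 + 25780 = 95690 km = 9.5690×10⁷ m.
Kepler's third law: T = 2π√(r³/μ) = 2π√((9.569×10⁷)³ / 1.267×10¹⁷).
r³/μ = 6.915×10⁶ s², so T = 2π × 2.630×10³ = 1.652×10⁴ s.
Converting: 1.652×10⁴ s ÷ 3600 = 4.590 hours.

T ≈ 4.590 hours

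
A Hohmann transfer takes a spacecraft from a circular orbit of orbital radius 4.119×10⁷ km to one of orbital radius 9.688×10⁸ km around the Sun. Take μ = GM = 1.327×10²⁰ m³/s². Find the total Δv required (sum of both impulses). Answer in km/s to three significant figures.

Δv_total ≈ 30.2 km/s

r₁ = 4.119×10⁷ km = 4.119×10¹⁰ m.
r₂ = 9.688×10⁸ km = 9.688×10¹¹ m.
Transfer ellipse a_t = (r₁ + r₂)/2 = 5.050×10¹¹ m.
At r₁: circular v_c1 = √(μ/r₁) = 56760 m/s; transfer-perihelion v_p = √[μ(2/r₁ − 1/a_t)] = 78620 m/s.
Δv₁ = v_p − v_c1 = 21860 m/s.
At r₂: circular v_c2 = √(μ/r₂) = 11700 m/s; transfer-aphelion v_a = √[μ(2/r₂ − 1/a_t)] = 3342 m/s.
Δv₂ = v_c2 − v_a = 8361 m/s.
Total Δv = Δv₁ + Δv₂ = 30220 m/s = 30.22 km/s.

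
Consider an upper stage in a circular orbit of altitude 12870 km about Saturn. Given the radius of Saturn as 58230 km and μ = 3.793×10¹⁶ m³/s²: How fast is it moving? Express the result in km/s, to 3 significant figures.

r = 58230 + 12870 = 71100 km = 7.1100×10⁷ m.
For a circular orbit v = √(μ/r) = √(3.793×10¹⁶ / 7.110×10⁷) = √(5.335×10⁸) = 23100 m/s.
That is 23.10 km/s.

v ≈ 23.1 km/s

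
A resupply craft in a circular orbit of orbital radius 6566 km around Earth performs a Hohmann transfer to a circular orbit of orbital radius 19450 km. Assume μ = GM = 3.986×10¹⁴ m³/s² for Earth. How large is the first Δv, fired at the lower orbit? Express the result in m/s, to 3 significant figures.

Δv ≈ 1740 m/s

r₁ = 6566 km = 6.566×10⁶ m.
r₂ = 19450 km = 1.945×10⁷ m.
Transfer ellipse a_t = (r₁ + r₂)/2 = 1.301×10⁷ m.
At r₁: circular v_c1 = √(μ/r₁) = 7791 m/s; transfer-perigee v_p = √[μ(2/r₁ − 1/a_t)] = 9527 m/s.
Δv₁ = v_p − v_c1 = 1736 m/s.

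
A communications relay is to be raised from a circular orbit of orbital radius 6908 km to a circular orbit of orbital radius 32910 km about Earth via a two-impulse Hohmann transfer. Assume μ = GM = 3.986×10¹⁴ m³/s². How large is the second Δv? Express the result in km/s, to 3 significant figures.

r₁ = 6908 km = 6.908×10⁶ m.
r₂ = 32910 km = 3.291×10⁷ m.
Transfer ellipse a_t = (r₁ + r₂)/2 = 1.991×10⁷ m.
At r₁: circular v_c1 = √(μ/r₁) = 7596 m/s; transfer-perigee v_p = √[μ(2/r₁ − 1/a_t)] = 9766 m/s.
At r₂: circular v_c2 = √(μ/r₂) = 3480 m/s; transfer-apogee v_a = √[μ(2/r₂ − 1/a_t)] = 2050 m/s.
Δv₂ = v_c2 − v_a = 1430 m/s.
= 1.430 km/s.

Δv ≈ 1.43 km/s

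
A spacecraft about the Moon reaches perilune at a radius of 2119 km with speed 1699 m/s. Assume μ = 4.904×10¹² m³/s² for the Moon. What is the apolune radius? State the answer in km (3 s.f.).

r_p = 2.119×10⁶ m.
Specific energy ε = v²/2 − μ/r = -8.710×10⁵ J/kg, so a = −μ/(2ε) = 2.815×10⁶ m.
The apsides satisfy r_p + r_a = 2a, so the apolune radius is 2a − r_p = 3.511×10⁶ m = 3511.3 km.

apolune radius ≈ 3510 km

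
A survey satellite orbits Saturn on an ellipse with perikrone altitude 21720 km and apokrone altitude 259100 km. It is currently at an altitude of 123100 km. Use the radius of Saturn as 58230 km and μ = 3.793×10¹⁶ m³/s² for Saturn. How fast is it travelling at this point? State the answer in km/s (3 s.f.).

r_p = 58230 + 21720 = 79950 km = 7.9950×10⁷ m.
r_a = 58230 + 259100 = 317330 km = 3.1733×10⁸ m.
r = 58230 + 123100 = 1.8133×10⁵ km = 1.813×10⁸ m.
Semi-major axis a = (r_p + r_a)/2 = 1.9864×10⁵ km = 1.986×10⁸ m.
Vis-viva: v² = μ(2/r − 1/a) = 3.793×10¹⁶ × (1.103×10⁻⁸ − 5.034×10⁻⁹) = 2.274×10⁸ m²/s².
v = 15080 m/s = 15.08 km/s.

v ≈ 15.1 km/s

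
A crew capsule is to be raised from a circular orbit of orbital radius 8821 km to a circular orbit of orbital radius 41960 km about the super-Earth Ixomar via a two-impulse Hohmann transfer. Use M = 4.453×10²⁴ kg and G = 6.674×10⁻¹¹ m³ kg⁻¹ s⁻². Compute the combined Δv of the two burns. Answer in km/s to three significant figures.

Δv_total ≈ 2.75 km/s

μ = GM = 6.674×10⁻¹¹ × 4.453×10²⁴ = 2.972×10¹⁴ m³/s².
r₁ = 8821 km = 8.821×10⁶ m.
r₂ = 41960 km = 4.196×10⁷ m.
Transfer ellipse a_t = (r₁ + r₂)/2 = 2.539×10⁷ m.
At r₁: circular v_c1 = √(μ/r₁) = 5804 m/s; transfer-periapsis v_p = √[μ(2/r₁ − 1/a_t)] = 7462 m/s.
Δv₁ = v_p − v_c1 = 1657 m/s.
At r₂: circular v_c2 = √(μ/r₂) = 2661 m/s; transfer-apoapsis v_a = √[μ(2/r₂ − 1/a_t)] = 1569 m/s.
Δv₂ = v_c2 − v_a = 1093 m/s.
Total Δv = Δv₁ + Δv₂ = 2750 m/s = 2.750 km/s.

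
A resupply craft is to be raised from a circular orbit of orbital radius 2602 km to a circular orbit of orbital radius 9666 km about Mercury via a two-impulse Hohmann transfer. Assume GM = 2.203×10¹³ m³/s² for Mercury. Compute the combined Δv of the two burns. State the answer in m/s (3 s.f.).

Δv_total ≈ 1270 m/s

r₁ = 2602 km = 2.602×10⁶ m.
r₂ = 9666 km = 9.666×10⁶ m.
Transfer ellipse a_t = (r₁ + r₂)/2 = 6.134×10⁶ m.
At r₁: circular v_c1 = √(μ/r₁) = 2910 m/s; transfer-periherm v_p = √[μ(2/r₁ − 1/a_t)] = 3653 m/s.
Δv₁ = v_p − v_c1 = 742.9 m/s.
At r₂: circular v_c2 = √(μ/r₂) = 1510 m/s; transfer-apoherm v_a = √[μ(2/r₂ − 1/a_t)] = 983.3 m/s.
Δv₂ = v_c2 − v_a = 526.4 m/s.
Total Δv = Δv₁ + Δv₂ = 1269 m/s.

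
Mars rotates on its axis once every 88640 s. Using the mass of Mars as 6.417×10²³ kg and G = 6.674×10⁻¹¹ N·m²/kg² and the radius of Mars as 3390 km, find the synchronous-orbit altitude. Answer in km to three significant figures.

μ = GM = 6.674×10⁻¹¹ × 6.417×10²³ = 4.283×10¹³ m³/s².
A synchronous orbit has period T, so by Kepler's third law a = (μT²/4π²)^(1/3).
μT²/4π² = 4.283×10¹³ × (8.864×10⁴)² / 39.48 = 8.524×10²¹ m³.
a = 2.043×10⁷ m = 20427 km.
Altitude h = a − R = 20427 − 3390 = 17037 km.

h_sync ≈ 17000 km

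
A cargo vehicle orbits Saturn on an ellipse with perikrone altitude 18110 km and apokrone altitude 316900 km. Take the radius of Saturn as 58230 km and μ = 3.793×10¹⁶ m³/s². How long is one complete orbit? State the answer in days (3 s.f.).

T ≈ 1.27 days

r_p = 58230 + 18110 = 76340 km = 7.6340×10⁷ m.
r_a = 58230 + 316900 = 375130 km = 3.7513×10⁸ m.
Semi-major axis a = (r_p + r_a)/2 = (76340 + 3.7513×10⁵)/2 = 2.2574×10⁵ km = 2.257×10⁸ m.
By Kepler's third law T = 2π√(a³/μ) = 2π × 1.741×10⁴ = 1.094×10⁵ s.
= 1.266 days.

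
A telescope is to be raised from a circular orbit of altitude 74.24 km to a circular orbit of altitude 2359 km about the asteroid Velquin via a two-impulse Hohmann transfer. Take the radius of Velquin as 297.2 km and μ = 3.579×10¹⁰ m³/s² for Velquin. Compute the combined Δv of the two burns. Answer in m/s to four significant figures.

r₁ = 297.2 + 74.24 = 371.44 km = 3.7144×10⁵ m.
r₂ = 297.2 + 2359 = 2656.2 km = 2.6562×10⁶ m.
Transfer ellipse a_t = (r₁ + r₂)/2 = 1.514×10⁶ m.
At r₁: circular v_c1 = √(μ/r₁) = 310.4 m/s; transfer-periapsis v_p = √[μ(2/r₁ − 1/a_t)] = 411.2 m/s.
Δv₁ = v_p − v_c1 = 100.8 m/s.
At r₂: circular v_c2 = √(μ/r₂) = 116.1 m/s; transfer-apoapsis v_a = √[μ(2/r₂ − 1/a_t)] = 57.50 m/s.
Δv₂ = v_c2 − v_a = 58.58 m/s.
Total Δv = Δv₁ + Δv₂ = 159.3 m/s.

Δv_total ≈ 159.3 m/s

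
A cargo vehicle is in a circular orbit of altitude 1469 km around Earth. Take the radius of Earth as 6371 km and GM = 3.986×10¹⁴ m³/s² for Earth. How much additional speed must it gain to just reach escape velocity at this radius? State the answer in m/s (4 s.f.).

r = 6371 + 1469 = 7840.0 km = 7.8400×10⁶ m.
Circular speed v_c = √(μ/r) = 7130 m/s.
Escape speed v_esc = √(2μ/r) = √2 × v_c = 10080 m/s.
Δv = v_esc − v_c = 2953 m/s.

Δv ≈ 2953 m/s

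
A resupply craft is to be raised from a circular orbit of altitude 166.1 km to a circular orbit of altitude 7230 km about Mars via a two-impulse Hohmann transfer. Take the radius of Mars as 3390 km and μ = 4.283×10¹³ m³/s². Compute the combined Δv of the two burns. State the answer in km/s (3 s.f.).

r₁ = 3390 + 166.1 = 3556.1 km = 3.5561×10⁶ m.
r₂ = 3390 + 7230 = 10620 km = 1.0620×10⁷ m.
Transfer ellipse a_t = (r₁ + r₂)/2 = 7.088×10⁶ m.
At r₁: circular v_c1 = √(μ/r₁) = 3470 m/s; transfer-periapsis v_p = √[μ(2/r₁ − 1/a_t)] = 4248 m/s.
Δv₁ = v_p − v_c1 = 777.6 m/s.
At r₂: circular v_c2 = √(μ/r₂) = 2008 m/s; transfer-apoapsis v_a = √[μ(2/r₂ − 1/a_t)] = 1422 m/s.
Δv₂ = v_c2 − v_a = 585.8 m/s.
Total Δv = Δv₁ + Δv₂ = 1363 m/s = 1.363 km/s.

Δv_total ≈ 1.36 km/s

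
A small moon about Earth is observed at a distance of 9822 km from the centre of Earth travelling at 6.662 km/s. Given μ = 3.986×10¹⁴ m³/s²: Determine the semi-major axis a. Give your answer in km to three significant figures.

a ≈ 10800 km

r = 9.822×10⁶ m.
Vis-viva rearranged: 1/a = 2/r − v²/μ = 2.036×10⁻⁷ − 1.113×10⁻⁷ = 9.228×10⁻⁸ m⁻¹.
a = 1.084×10⁷ m = 10837 km.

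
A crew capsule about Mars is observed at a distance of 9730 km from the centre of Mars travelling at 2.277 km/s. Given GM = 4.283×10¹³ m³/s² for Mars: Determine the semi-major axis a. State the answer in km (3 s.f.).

r = 9.730×10⁶ m.
Vis-viva rearranged: 1/a = 2/r − v²/μ = 2.055×10⁻⁷ − 1.211×10⁻⁷ = 8.450×10⁻⁸ m⁻¹.
a = 1.183×10⁷ m = 11835 km.

a ≈ 11800 km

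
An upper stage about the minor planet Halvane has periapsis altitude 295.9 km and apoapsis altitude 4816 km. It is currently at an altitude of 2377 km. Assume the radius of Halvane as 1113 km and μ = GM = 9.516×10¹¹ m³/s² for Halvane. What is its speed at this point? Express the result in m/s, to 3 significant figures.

r_p = 1113 + 295.9 = 1408.9 km = 1.4089×10⁶ m.
r_a = 1113 + 4816 = 5929.0 km = 5.9290×10⁶ m.
r = 1113 + 2377 = 3490.0 km = 3.490×10⁶ m.
Semi-major axis a = (r_p + r_a)/2 = 3668.9 km = 3.669×10⁶ m.
Vis-viva: v² = μ(2/r − 1/a) = 9.516×10¹¹ × (5.731×10⁻⁷ − 2.726×10⁻⁷) = 2.860×10⁵ m²/s².
v = 534.8 m/s.

v ≈ 535 m/s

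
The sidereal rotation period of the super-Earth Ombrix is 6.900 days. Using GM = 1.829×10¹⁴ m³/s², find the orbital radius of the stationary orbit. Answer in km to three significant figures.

T = 6.900 days = 5.962×10⁵ s.
A synchronous orbit has period T, so by Kepler's third law a = (μT²/4π²)^(1/3).
μT²/4π² = 1.829×10¹⁴ × (5.962×10⁵)² / 39.48 = 1.647×10²⁴ m³.
a = 1.181×10⁸ m = 1.1808×10⁵ km.

r_sync ≈ 1.18×10⁵ km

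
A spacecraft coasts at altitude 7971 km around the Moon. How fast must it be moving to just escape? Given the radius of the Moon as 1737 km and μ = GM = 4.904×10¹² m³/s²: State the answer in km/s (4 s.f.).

r = 1737 + 7971 = 9708.0 km = 9.7080×10⁶ m.
Escape speed v_esc = √(2μ/r) = √(2 × 4.904×10¹² / 9.708×10⁶) = √(1.010×10⁶) = 1005 m/s.
= 1.005 km/s.

v_esc ≈ 1.005 km/s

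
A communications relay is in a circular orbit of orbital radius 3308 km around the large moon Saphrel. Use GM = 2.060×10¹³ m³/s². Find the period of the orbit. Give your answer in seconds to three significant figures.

r = 3308 km = 3.308×10⁶ m.
Kepler's third law: T = 2π√(r³/μ) = 2π√((3.308×10⁶)³ / 2.060×10¹³).
r³/μ = 1.757×10⁶ s², so T = 2π × 1.326×10³ = 8.329×10³ s.

T ≈ 8330 seconds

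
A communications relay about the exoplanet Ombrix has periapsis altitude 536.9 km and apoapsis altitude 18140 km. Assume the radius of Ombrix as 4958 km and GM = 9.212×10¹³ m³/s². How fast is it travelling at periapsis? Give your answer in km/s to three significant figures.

v ≈ 5.20 km/s

r_p = 4958 + 536.9 = 5494.9 km = 5.4949×10⁶ m.
r_a = 4958 + 18140 = 23098 km = 2.3098×10⁷ m.
Semi-major axis a = (r_p + r_a)/2 = 14296 km = 1.430×10⁷ m.
Vis-viva: v² = μ(2/r − 1/a) = 9.212×10¹³ × (3.640×10⁻⁷ − 6.995×10⁻⁸) = 2.709×10⁷ m²/s².
v = 5204 m/s = 5.204 km/s.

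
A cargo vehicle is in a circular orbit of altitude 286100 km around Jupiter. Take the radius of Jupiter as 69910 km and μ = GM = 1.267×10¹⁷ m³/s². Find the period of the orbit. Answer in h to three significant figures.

T ≈ 32.9 h

r = 69910 + 286100 = 356010 km = 3.5601×10⁸ m.
Kepler's third law: T = 2π√(r³/μ) = 2π√((3.560×10⁸)³ / 1.267×10¹⁷).
r³/μ = 3.561×10⁸ s², so T = 2π × 1.887×10⁴ = 1.186×10⁵ s.
Converting: 1.186×10⁵ s ÷ 3600 = 32.94 h.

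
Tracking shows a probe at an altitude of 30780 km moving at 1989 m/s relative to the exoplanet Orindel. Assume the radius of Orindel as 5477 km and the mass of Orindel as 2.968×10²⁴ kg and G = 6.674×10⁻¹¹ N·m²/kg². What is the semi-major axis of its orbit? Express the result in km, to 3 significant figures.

μ = GM = 6.674×10⁻¹¹ × 2.968×10²⁴ = 1.981×10¹⁴ m³/s².
r = 5477 + 30780 = 36257 km = 3.626×10⁷ m.
Vis-viva rearranged: 1/a = 2/r − v²/μ = 5.516×10⁻⁸ − 1.997×10⁻⁸ = 3.519×10⁻⁸ m⁻¹.
a = 2.842×10⁷ m = 28417 km.

a ≈ 28400 km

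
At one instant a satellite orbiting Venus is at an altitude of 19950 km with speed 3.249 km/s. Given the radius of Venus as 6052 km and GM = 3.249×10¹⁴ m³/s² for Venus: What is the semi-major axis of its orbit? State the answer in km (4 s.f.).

a ≈ 22510 km

r = 6052 + 19950 = 26002 km = 2.600×10⁷ m.
Vis-viva rearranged: 1/a = 2/r − v²/μ = 7.692×10⁻⁸ − 3.249×10⁻⁸ = 4.443×10⁻⁸ m⁻¹.
a = 2.251×10⁷ m = 22509 km.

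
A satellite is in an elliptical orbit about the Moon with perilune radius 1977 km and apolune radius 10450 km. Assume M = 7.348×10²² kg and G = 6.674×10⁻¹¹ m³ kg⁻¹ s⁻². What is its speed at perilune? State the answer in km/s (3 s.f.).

v ≈ 2.04 km/s

μ = GM = 6.674×10⁻¹¹ × 7.348×10²² = 4.904×10¹² m³/s².
Semi-major axis a = (r_p + r_a)/2 = 6213.5 km = 6.214×10⁶ m.
Vis-viva: v² = μ(2/r − 1/a) = 4.904×10¹² × (1.012×10⁻⁶ − 1.609×10⁻⁷) = 4.172×10⁶ m²/s².
v = 2043 m/s = 2.043 km/s.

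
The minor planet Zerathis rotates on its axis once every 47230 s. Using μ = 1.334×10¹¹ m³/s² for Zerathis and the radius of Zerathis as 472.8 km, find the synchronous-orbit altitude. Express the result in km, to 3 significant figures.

h_sync ≈ 1490 km

A synchronous orbit has period T, so by Kepler's third law a = (μT²/4π²)^(1/3).
μT²/4π² = 1.334×10¹¹ × (4.723×10⁴)² / 39.48 = 7.538×10¹⁸ m³.
a = 1.961×10⁶ m = 1960.7 km.
Altitude h = a − R = 1960.7 − 472.8 = 1487.9 km.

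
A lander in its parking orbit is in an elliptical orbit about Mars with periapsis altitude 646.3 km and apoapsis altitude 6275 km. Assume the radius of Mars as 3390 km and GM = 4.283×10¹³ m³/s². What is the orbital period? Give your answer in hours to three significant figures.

r_p = 3390 + 646.3 = 4036.3 km = 4.0363×10⁶ m.
r_a = 3390 + 6275 = 9665.0 km = 9.6650×10⁶ m.
Semi-major axis a = (r_p + r_a)/2 = (4036.3 + 9665.0)/2 = 6850.6 km = 6.851×10⁶ m.
By Kepler's third law T = 2π√(a³/μ) = 2π × 2.740×10³ = 1.721×10⁴ s.
= 4.782 hours.

T ≈ 4.78 hours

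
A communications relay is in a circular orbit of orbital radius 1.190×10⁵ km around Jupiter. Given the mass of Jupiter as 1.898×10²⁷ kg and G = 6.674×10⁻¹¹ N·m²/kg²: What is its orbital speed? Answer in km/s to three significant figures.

μ = GM = 6.674×10⁻¹¹ × 1.898×10²⁷ = 1.267×10¹⁷ m³/s².
r = 1.190×10⁵ km = 1.190×10⁸ m.
For a circular orbit v = √(μ/r) = √(1.267×10¹⁷ / 1.190×10⁸) = √(1.064×10⁹) = 32630 m/s.
That is 32.63 km/s.

v ≈ 32.6 km/s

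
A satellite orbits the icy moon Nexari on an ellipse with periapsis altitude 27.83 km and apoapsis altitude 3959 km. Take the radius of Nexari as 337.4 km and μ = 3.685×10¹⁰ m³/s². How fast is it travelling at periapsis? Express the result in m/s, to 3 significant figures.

v ≈ 431 m/s

r_p = 337.4 + 27.83 = 365.23 km = 3.6523×10⁵ m.
r_a = 337.4 + 3959 = 4296.4 km = 4.2964×10⁶ m.
Semi-major axis a = (r_p + r_a)/2 = 2330.8 km = 2.331×10⁶ m.
Vis-viva: v² = μ(2/r − 1/a) = 3.685×10¹⁰ × (5.476×10⁻⁶ − 4.290×10⁻⁷) = 1.860×10⁵ m²/s².
v = 431.3 m/s.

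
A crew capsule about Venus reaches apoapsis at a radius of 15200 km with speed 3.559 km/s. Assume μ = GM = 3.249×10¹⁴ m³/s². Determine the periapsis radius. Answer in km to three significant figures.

r_a = 1.520×10⁷ m.
Specific energy ε = v²/2 − μ/r = -1.504×10⁷ J/kg, so a = −μ/(2ε) = 1.080×10⁷ m.
The apsides satisfy r_p + r_a = 2a, so the periapsis radius is 2a − r_a = 6.400×10⁶ m = 6399.9 km.

periapsis radius ≈ 6400 km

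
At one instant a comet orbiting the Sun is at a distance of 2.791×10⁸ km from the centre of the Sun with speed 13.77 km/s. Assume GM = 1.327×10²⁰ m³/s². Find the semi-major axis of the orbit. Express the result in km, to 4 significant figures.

r = 2.791×10¹¹ m.
Specific orbital energy ε = v²/2 − μ/r = (13770)²/2 − 1.327×10²⁰/2.791×10¹¹ = -3.807×10⁸ J/kg.
Since ε = −μ/(2a), a = −μ/(2ε) = 1.743×10¹¹ m = 1.7431×10⁸ km.

a ≈ 1.743×10⁸ km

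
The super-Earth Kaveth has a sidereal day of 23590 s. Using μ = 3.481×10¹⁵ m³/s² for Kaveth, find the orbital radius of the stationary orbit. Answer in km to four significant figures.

r_sync ≈ 36610 km

A synchronous orbit has period T, so by Kepler's third law a = (μT²/4π²)^(1/3).
μT²/4π² = 3.481×10¹⁵ × (2.359×10⁴)² / 39.48 = 4.907×10²² m³.
a = 3.661×10⁷ m = 36610 km.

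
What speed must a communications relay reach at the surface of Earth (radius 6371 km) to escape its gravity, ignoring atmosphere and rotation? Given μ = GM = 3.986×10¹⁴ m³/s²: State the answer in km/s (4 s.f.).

v_esc ≈ 11.19 km/s

r = R = 6.371×10⁶ m.
Escape speed v_esc = √(2μ/r) = √(2 × 3.986×10¹⁴ / 6.371×10⁶) = √(1.251×10⁸) = 11190 m/s.
= 11.19 km/s.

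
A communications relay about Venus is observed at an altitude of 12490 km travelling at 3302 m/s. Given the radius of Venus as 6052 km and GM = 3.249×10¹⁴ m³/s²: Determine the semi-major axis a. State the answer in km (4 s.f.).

a ≈ 13460 km

r = 6052 + 12490 = 18542 km = 1.854×10⁷ m.
Specific orbital energy ε = v²/2 − μ/r = (3302)²/2 − 3.249×10¹⁴/1.854×10⁷ = -1.207×10⁷ J/kg.
Since ε = −μ/(2a), a = −μ/(2ε) = 1.346×10⁷ m = 13458 km.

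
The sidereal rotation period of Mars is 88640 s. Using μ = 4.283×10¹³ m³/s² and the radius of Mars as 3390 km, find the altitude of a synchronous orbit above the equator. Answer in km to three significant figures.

A synchronous orbit has period T, so by Kepler's third law a = (μT²/4π²)^(1/3).
μT²/4π² = 4.283×10¹³ × (8.864×10⁴)² / 39.48 = 8.524×10²¹ m³.
a = 2.043×10⁷ m = 20428 km.
Altitude h = a − R = 20428 − 3390 = 17038 km.

h_sync ≈ 17000 km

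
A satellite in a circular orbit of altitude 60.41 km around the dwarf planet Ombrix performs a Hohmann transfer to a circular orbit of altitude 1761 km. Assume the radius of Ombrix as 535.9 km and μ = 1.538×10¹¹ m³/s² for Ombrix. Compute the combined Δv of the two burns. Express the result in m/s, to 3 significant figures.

r₁ = 535.9 + 60.41 = 596.31 km = 5.9631×10⁵ m.
r₂ = 535.9 + 1761 = 2296.9 km = 2.2969×10⁶ m.
Transfer ellipse a_t = (r₁ + r₂)/2 = 1.447×10⁶ m.
At r₁: circular v_c1 = √(μ/r₁) = 507.9 m/s; transfer-periapsis v_p = √[μ(2/r₁ − 1/a_t)] = 639.9 m/s.
Δv₁ = v_p − v_c1 = 132.1 m/s.
At r₂: circular v_c2 = √(μ/r₂) = 258.8 m/s; transfer-apoapsis v_a = √[μ(2/r₂ − 1/a_t)] = 166.1 m/s.
Δv₂ = v_c2 − v_a = 92.63 m/s.
Total Δv = Δv₁ + Δv₂ = 224.7 m/s.

Δv_total ≈ 225 m/s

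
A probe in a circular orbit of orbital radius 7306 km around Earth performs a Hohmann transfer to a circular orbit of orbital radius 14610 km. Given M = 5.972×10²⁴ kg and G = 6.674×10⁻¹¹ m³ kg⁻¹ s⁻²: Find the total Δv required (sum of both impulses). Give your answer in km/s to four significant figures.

μ = GM = 6.674×10⁻¹¹ × 5.972×10²⁴ = 3.986×10¹⁴ m³/s².
r₁ = 7306 km = 7.306×10⁶ m.
r₂ = 14610 km = 1.461×10⁷ m.
Transfer ellipse a_t = (r₁ + r₂)/2 = 1.096×10⁷ m.
At r₁: circular v_c1 = √(μ/r₁) = 7386 m/s; transfer-perigee v_p = √[μ(2/r₁ − 1/a_t)] = 8528 m/s.
Δv₁ = v_p − v_c1 = 1142 m/s.
At r₂: circular v_c2 = √(μ/r₂) = 5223 m/s; transfer-apogee v_a = √[μ(2/r₂ − 1/a_t)] = 4265 m/s.
Δv₂ = v_c2 − v_a = 958.3 m/s.
Total Δv = Δv₁ + Δv₂ = 2101 m/s = 2.101 km/s.

Δv_total ≈ 2.101 km/s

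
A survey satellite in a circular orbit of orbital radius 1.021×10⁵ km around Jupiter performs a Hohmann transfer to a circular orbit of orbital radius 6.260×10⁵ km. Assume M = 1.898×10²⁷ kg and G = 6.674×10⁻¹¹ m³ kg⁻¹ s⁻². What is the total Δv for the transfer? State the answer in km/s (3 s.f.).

μ = GM = 6.674×10⁻¹¹ × 1.898×10²⁷ = 1.267×10¹⁷ m³/s².
r₁ = 1.021×10⁵ km = 1.021×10⁸ m.
r₂ = 6.260×10⁵ km = 6.260×10⁸ m.
Transfer ellipse a_t = (r₁ + r₂)/2 = 3.640×10⁸ m.
At r₁: circular v_c1 = √(μ/r₁) = 35220 m/s; transfer-perijove v_p = √[μ(2/r₁ − 1/a_t)] = 46190 m/s.
Δv₁ = v_p − v_c1 = 10970 m/s.
At r₂: circular v_c2 = √(μ/r₂) = 14230 m/s; transfer-apojove v_a = √[μ(2/r₂ − 1/a_t)] = 7533 m/s.
Δv₂ = v_c2 − v_a = 6692 m/s.
Total Δv = Δv₁ + Δv₂ = 17660 m/s = 17.66 km/s.

Δv_total ≈ 17.7 km/s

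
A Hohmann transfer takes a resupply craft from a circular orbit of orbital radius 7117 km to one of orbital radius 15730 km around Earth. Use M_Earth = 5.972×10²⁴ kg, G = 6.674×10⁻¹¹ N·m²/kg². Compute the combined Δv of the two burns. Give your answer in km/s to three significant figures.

Δv_total ≈ 2.36 km/s

μ = GM = 6.674×10⁻¹¹ × 5.972×10²⁴ = 3.986×10¹⁴ m³/s².
r₁ = 7117 km = 7.117×10⁶ m.
r₂ = 15730 km = 1.573×10⁷ m.
Transfer ellipse a_t = (r₁ + r₂)/2 = 1.142×10⁷ m.
At r₁: circular v_c1 = √(μ/r₁) = 7483 m/s; transfer-perigee v_p = √[μ(2/r₁ − 1/a_t)] = 8782 m/s.
Δv₁ = v_p − v_c1 = 1298 m/s.
At r₂: circular v_c2 = √(μ/r₂) = 5034 m/s; transfer-apogee v_a = √[μ(2/r₂ − 1/a_t)] = 3973 m/s.
Δv₂ = v_c2 − v_a = 1061 m/s.
Total Δv = Δv₁ + Δv₂ = 2359 m/s = 2.359 km/s.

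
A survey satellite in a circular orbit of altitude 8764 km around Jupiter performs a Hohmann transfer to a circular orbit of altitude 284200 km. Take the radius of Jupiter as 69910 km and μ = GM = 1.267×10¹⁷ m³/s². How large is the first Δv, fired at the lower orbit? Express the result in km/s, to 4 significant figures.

r₁ = 69910 + 8764 = 78674 km = 7.8674×10⁷ m.
r₂ = 69910 + 284200 = 354110 km = 3.5411×10⁸ m.
Transfer ellipse a_t = (r₁ + r₂)/2 = 2.164×10⁸ m.
At r₁: circular v_c1 = √(μ/r₁) = 40130 m/s; transfer-perijove v_p = √[μ(2/r₁ − 1/a_t)] = 51340 m/s.
Δv₁ = v_p − v_c1 = 11210 m/s.
= 11.21 km/s.

Δv ≈ 11.21 km/s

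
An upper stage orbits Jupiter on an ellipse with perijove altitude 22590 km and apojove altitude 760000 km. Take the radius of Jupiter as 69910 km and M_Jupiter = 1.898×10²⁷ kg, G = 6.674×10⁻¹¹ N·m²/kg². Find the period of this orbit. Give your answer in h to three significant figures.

μ = GM = 6.674×10⁻¹¹ × 1.898×10²⁷ = 1.267×10¹⁷ m³/s².
r_p = 69910 + 22590 = 92500 km = 9.2500×10⁷ m.
r_a = 69910 + 760000 = 829910 km = 8.2991×10⁸ m.
Semi-major axis a = (r_p + r_a)/2 = (92500 + 8.2991×10⁵)/2 = 4.6120×10⁵ km = 4.612×10⁸ m.
By Kepler's third law T = 2π√(a³/μ) = 2π × 2.783×10⁴ = 1.749×10⁵ s.
= 48.57 h.

T ≈ 48.6 h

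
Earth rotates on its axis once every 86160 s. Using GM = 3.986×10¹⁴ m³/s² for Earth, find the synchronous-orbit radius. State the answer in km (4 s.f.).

A synchronous orbit has period T, so by Kepler's third law a = (μT²/4π²)^(1/3).
μT²/4π² = 3.986×10¹⁴ × (8.616×10⁴)² / 39.48 = 7.495×10²² m³.
a = 4.216×10⁷ m = 42163 km.

r_sync ≈ 42160 km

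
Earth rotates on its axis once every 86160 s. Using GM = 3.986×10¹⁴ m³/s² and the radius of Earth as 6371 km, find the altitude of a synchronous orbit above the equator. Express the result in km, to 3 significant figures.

A synchronous orbit has period T, so by Kepler's third law a = (μT²/4π²)^(1/3).
μT²/4π² = 3.986×10¹⁴ × (8.616×10⁴)² / 39.48 = 7.495×10²² m³.
a = 4.216×10⁷ m = 42163 km.
Altitude h = a − R = 42163 − 6371 = 35792 km.

h_sync ≈ 35800 km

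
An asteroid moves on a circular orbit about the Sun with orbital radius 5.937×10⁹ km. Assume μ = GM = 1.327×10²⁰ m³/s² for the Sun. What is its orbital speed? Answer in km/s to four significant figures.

r = 5.937×10⁹ km = 5.937×10¹² m.
For a circular orbit v = √(μ/r) = √(1.327×10²⁰ / 5.937×10¹²) = √(2.235×10⁷) = 4728 m/s.
That is 4.728 km/s.

v ≈ 4.728 km/s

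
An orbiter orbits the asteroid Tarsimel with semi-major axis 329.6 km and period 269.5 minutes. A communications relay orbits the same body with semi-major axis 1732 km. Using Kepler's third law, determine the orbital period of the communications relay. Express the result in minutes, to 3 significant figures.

T₂ ≈ 3250 minutes

Kepler's third law: T² ∝ a³, so T₂ = T₁ (a₂/a₁)^(3/2).
a₂/a₁ = 5.255, (a₂/a₁)^(3/2) = 12.05.
T₂ = 269.5 × 12.05 = 3246 minutes.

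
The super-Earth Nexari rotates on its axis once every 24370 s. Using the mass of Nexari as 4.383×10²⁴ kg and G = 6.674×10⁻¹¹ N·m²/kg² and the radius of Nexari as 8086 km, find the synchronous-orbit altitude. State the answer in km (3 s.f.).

h_sync ≈ 8300 km

μ = GM = 6.674×10⁻¹¹ × 4.383×10²⁴ = 2.925×10¹⁴ m³/s².
A synchronous orbit has period T, so by Kepler's third law a = (μT²/4π²)^(1/3).
μT²/4π² = 2.925×10¹⁴ × (2.437×10⁴)² / 39.48 = 4.401×10²¹ m³.
a = 1.639×10⁷ m = 16387 km.
Altitude h = a − R = 16387 − 8086 = 8301.1 km.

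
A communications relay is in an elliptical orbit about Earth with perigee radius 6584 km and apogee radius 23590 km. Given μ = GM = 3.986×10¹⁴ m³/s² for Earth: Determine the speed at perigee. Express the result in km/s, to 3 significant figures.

Semi-major axis a = (r_p + r_a)/2 = 15087 km = 1.509×10⁷ m.
Vis-viva: v² = μ(2/r − 1/a) = 3.986×10¹⁴ × (3.038×10⁻⁷ − 6.628×10⁻⁸) = 9.466×10⁷ m²/s².
v = 9729 m/s = 9.729 km/s.

v ≈ 9.73 km/s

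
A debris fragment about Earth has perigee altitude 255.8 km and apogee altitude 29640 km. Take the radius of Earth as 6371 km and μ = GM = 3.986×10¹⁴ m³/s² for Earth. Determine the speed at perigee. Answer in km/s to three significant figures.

r_p = 6371 + 255.8 = 6626.8 km = 6.6268×10⁶ m.
r_a = 6371 + 29640 = 36011 km = 3.6011×10⁷ m.
Semi-major axis a = (r_p + r_a)/2 = 21319 km = 2.132×10⁷ m.
Vis-viva: v² = μ(2/r − 1/a) = 3.986×10¹⁴ × (3.018×10⁻⁷ − 4.691×10⁻⁸) = 1.016×10⁸ m²/s².
v = 10080 m/s = 10.08 km/s.

v ≈ 10.1 km/s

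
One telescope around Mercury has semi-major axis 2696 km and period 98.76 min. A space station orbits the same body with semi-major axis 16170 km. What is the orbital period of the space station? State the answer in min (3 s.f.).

Kepler's third law: T² ∝ a³, so T₂ = T₁ (a₂/a₁)^(3/2).
a₂/a₁ = 5.998, (a₂/a₁)^(3/2) = 14.69.
T₂ = 98.76 × 14.69 = 1451 min.

T₂ ≈ 1450 min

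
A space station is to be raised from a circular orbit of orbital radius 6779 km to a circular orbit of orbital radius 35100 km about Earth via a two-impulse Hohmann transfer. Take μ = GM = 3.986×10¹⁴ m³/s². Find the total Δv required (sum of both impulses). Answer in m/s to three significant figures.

r₁ = 6779 km = 6.779×10⁶ m.
r₂ = 35100 km = 3.510×10⁷ m.
Transfer ellipse a_t = (r₁ + r₂)/2 = 2.094×10⁷ m.
At r₁: circular v_c1 = √(μ/r₁) = 7668 m/s; transfer-perigee v_p = √[μ(2/r₁ − 1/a_t)] = 9928 m/s.
Δv₁ = v_p − v_c1 = 2260 m/s.
At r₂: circular v_c2 = √(μ/r₂) = 3370 m/s; transfer-apogee v_a = √[μ(2/r₂ − 1/a_t)] = 1917 m/s.
Δv₂ = v_c2 − v_a = 1452 m/s.
Total Δv = Δv₁ + Δv₂ = 3712 m/s.

Δv_total ≈ 3710 m/s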